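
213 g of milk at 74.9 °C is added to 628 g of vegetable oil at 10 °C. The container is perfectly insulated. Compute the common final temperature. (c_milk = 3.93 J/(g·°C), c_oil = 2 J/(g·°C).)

T_f is the heat-capacity-weighted average of the initial temperatures:
T_f = (837.09·74.9 + 1256·10) / (837.09 + 1256)
    = 75258 / 2093.1 ≈ 35.96 °C

T_f ≈ 36.0 °C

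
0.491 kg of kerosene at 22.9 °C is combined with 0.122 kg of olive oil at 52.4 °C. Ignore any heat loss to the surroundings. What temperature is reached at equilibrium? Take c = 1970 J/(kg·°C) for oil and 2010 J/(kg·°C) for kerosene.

T_f = Σ m_i c_i T_i / Σ m_i c_i:
T_f = (240.34*52.4 + 986.91*22.9) / (240.34 + 986.91)
    = 35194 / 1227.2 ≈ 28.68 °C

T_f ≈ 28.7 °C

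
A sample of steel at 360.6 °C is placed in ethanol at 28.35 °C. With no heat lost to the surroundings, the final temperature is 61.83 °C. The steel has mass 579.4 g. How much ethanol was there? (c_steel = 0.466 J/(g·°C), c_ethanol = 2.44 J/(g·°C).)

Energy conservation, ΣQ = 0:
579.4·0.466·(61.83 − 360.6) + m·2.44·(61.83 − 28.35) = 0
81.69 m = 80668
m = 80668/81.69 ≈ 987.5 g

m ≈ 987 g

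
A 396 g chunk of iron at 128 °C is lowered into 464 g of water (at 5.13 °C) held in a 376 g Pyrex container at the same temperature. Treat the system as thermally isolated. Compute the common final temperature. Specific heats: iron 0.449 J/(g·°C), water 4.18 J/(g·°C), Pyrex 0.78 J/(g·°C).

T_f ≈ 14.2 °C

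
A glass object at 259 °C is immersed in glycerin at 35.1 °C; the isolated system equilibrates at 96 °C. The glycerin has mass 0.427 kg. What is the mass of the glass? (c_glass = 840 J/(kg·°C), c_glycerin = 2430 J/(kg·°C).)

m ≈ 0.462 kg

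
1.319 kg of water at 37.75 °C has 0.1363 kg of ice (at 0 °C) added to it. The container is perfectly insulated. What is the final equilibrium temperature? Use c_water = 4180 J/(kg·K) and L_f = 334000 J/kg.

Heat gained plus heat lost sum to zero:
latent heat to melt: 0.1363×334000 = 45524
  meltwater 0→T: 0.1363×4180×T = 569.73 T
  water cools: 1.319×4180×(T − 37.75) = 5513.4(T − 37.75)
6083.2 T = 208132 − 45524 = 162607
T ≈ 26.73 °C (positive, so assuming full melt was valid).

T_f ≈ 26.7 °C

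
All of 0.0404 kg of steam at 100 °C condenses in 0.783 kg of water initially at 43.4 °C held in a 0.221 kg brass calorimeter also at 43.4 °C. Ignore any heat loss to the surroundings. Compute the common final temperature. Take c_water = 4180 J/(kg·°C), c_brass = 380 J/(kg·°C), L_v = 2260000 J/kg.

Sum of m c ΔT and latent-heat terms is zero:
steam→water at 100 °C releases m L_v = 0.0404·2260000 = 91304; condensed water 100 °C→T: 168.87(T − 100); original water: 3272.9(T − 43.4); cup: 83.98(T − 43.4)
3525.8 T = 91304 + 16887 + 145690 = 253882
T ≈ 72.01 °C (< 100 °C, so full condensation is consistent).

T_f ≈ 72.0 °C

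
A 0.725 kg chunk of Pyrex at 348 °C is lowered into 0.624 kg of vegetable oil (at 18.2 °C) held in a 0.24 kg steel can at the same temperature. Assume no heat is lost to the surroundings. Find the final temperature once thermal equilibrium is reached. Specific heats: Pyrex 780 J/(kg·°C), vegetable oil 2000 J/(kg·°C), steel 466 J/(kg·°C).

T_f ≈ 115.1 °C

Energy conservation, ΣQ = 0:
0.725*780*(T − 348) + 0.624*2000*(T − 18.2) + 0.24*466*(T − 18.2) = 0
1925.3 T = 221543
T = 221543/1925.3 ≈ 115.07 °C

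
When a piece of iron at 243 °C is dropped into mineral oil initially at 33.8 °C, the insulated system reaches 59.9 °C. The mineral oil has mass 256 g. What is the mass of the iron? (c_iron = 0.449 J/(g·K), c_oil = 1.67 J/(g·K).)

|Q_iron| = |Q_oil|:
m·0.449·(243 − 59.9) = 256·1.67·(59.9 − 33.8)
82.21 m = 11158  ⇒  m ≈ 135.7 g

m ≈ 136 g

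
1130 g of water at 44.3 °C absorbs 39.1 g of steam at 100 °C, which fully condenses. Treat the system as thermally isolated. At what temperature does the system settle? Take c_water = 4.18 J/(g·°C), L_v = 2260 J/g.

Let T be the final temperature. ΣQ_i = 0:
condense steam: −39.1×2260 = −88366; condensate cools 100→T: 39.1×4.18×(T − 100) = 163.44(T − 100); original water: 4723.4(T − 44.3)
4886.8 T = 88366 + 16344 + 209247 = 313956
T ≈ 64.25 °C — below 100 °C, confirming all the steam condensed.

T_f ≈ 64.2 °C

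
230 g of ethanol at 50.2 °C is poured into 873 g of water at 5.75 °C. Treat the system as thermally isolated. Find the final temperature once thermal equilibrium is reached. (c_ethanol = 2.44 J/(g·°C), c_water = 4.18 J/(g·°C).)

Conservation of energy gives ΣQ = 0:
230·2.44·(T − 50.2) + 873·4.18·(T − 5.75) = 0
(561.2 + 3649.1) T = 561.2·50.2 + 3649.1·5.75
T ≈ 11.67 °C

T_f ≈ 11.7 °C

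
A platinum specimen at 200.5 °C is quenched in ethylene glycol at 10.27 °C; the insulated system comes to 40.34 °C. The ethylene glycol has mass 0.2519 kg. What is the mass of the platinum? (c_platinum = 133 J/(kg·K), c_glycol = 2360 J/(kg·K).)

Heat gained plus heat lost sum to zero:
m×133×(40.34 − 200.5) + 0.2519×2360×(40.34 − 10.27) = 0
-21301 m = -17876
m = -17876/-21301 ≈ 0.8392 kg

m ≈ 0.839 kg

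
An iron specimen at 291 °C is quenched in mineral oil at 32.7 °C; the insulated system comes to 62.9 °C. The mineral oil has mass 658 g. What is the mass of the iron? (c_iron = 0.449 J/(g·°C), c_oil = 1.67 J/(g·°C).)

Energy conservation, ΣQ = 0:
m·0.449·(62.9 − 291) + 658·1.67·(62.9 − 32.7) = 0
-102.42 m = -33186
m = -33186/-102.42 ≈ 324 g

m ≈ 324 g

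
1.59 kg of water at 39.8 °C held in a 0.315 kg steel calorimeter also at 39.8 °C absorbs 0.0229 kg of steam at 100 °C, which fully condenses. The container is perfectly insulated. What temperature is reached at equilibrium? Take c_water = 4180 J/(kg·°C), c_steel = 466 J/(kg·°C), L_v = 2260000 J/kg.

Setting the total heat transfer to zero:
latent heat released on condensation: 0.0229×2260000 = 51754
  condensate cools 100→T: 0.0229×4180×(T − 100) = 95.72(T − 100)
  original water: 6646.2(T − 39.8)
  cup: 146.79(T − 39.8)
6888.7 T = 51754 + 9572.2 + 270361 = 331687
T ≈ 48.15 °C, under the boiling point, so the assumption holds.

T_f ≈ 48.1 °C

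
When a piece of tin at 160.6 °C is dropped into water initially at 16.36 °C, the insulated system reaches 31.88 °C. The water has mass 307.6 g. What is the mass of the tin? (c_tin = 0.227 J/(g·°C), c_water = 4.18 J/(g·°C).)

m ≈ 683 g

Energy conservation, ΣQ = 0:
m×0.227×(31.88 − 160.6) + 307.6×4.18×(31.88 − 16.36) = 0
-29.22 m = -19955
m = -19955/-29.22 ≈ 682.9 g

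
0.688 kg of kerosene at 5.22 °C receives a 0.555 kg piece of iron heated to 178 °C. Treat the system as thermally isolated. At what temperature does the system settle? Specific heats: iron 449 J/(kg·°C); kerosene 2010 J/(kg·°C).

T_f ≈ 31.6 °C

Heat gained plus heat lost sum to zero:
0.555·449·(T − 178) + 0.688·2010·(T − 5.22) = 0
249.2(T − 178) + 1382.9(T − 5.22) = 0
(249.2 + 1382.9) T = 249.2·178 + 1382.9·5.22
T = 51575/1632.1 ≈ 31.60 °C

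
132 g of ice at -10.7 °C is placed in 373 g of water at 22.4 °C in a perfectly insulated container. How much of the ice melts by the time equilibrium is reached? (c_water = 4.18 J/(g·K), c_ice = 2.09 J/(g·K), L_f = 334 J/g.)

Water can give up m c ΔT = 373·4.18·22.4 = 34925 J before reaching 0 °C.
Of that, 132·2.09·10.7 = 2951.9 J goes to bring the ice to 0 °C, leaving 31973 J.
Melting all 132 g of ice would need 132·334 = 44088 J.
31973 J < 44088 J, so only part of the ice melts and the system sits at 0 °C.
Mass melted = 31973/334 ≈ 95.73 g.

m_melted ≈ 95.7 g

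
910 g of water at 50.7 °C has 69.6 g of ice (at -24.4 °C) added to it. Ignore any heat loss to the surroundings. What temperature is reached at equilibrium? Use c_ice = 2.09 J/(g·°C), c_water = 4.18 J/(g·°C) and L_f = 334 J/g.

Conservation of energy gives ΣQ = 0:
ice -24.4→0 °C: 69.6·2.09·24.4 = 3549.3; melt ice: 69.6·334 = 23246; meltwater 0→T: 69.6·4.18·T = 290.93 T; water: 3803.8(T − 50.7)
4094.7 T = 192853 − 26796 = 166057
T ≈ 40.55 °C. Since T > 0 °C, the all-ice-melts assumption holds.

T_f ≈ 40.6 °C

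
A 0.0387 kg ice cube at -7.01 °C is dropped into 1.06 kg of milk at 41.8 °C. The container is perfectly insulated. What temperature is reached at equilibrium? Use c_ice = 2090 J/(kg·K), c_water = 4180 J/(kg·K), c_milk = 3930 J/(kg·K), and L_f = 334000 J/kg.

T_f ≈ 37.1 °C

Conservation of energy gives ΣQ = 0:
warm ice to 0 °C: 0.0387·2090·(0 − (-7.01)) = 566.99; fusion: m_ice L_f = 0.0387·334000 = 12926; warm the meltwater: 161.77 T; milk: 4165.8(T − 41.8)
4327.6 T = 174130 − 13493 = 160638
T ≈ 37.12 °C — above 0 °C, consistent with complete melting.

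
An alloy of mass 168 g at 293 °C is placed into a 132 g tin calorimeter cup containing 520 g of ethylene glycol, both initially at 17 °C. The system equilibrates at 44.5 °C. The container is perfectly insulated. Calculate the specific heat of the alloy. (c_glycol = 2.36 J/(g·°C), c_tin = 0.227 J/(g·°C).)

c ≈ 0.828 J/(g·°C)

Energy conservation, ΣQ = 0:
168×c×(44.5 − 293) + 520×2.36×(44.5 − 17) + 132×0.227×(44.5 − 17) = 0
-41748 c = -34572
c = -34572/-41748 ≈ 0.8281 J/(g·°C)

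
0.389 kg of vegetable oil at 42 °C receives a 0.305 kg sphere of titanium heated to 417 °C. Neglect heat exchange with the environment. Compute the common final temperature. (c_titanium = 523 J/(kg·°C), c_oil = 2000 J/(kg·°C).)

Conservation of energy gives ΣQ = 0:
0.305*523*(T − 417) + 0.389*2000*(T − 42) = 0
159.51(T − 417) + 778(T − 42) = 0
(159.51 + 778) T = 159.51*417 + 778*42
T = 99194/937.51 ≈ 105.80 °C

T_f ≈ 105.8 °C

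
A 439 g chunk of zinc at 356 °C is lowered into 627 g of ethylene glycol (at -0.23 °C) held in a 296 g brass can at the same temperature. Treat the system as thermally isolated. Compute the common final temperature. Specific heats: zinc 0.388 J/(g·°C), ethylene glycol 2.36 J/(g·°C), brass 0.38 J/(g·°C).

T_f is the heat-capacity-weighted average of the initial temperatures:
T_f = (170.33·356 + 1479.7·(-0.23) + 112.48·(-0.23)) / (170.33 + 1479.7 + 112.48)
    = 60272 / 1762.5 ≈ 34.20 °C

T_f ≈ 34.2 °C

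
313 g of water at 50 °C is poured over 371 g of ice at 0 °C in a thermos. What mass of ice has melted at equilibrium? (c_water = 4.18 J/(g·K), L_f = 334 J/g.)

m_melted ≈ 196 g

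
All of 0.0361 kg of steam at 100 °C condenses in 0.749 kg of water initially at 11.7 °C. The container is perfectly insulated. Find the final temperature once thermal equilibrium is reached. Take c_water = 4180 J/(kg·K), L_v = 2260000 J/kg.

Let T be the final temperature. ΣQ_i = 0:
condense steam: −0.0361·2260000 = −81586
  condensate cools 100→T: 0.0361·4180·(T − 100) = 150.9(T − 100)
  water warms: 0.749·4180·(T − 11.7) = 3130.8(T − 11.7)
3281.7 T = 81586 + 15090 + 36631 = 133306
T ≈ 40.62 °C — below 100 °C, confirming all the steam condensed.

T_f ≈ 40.6 °C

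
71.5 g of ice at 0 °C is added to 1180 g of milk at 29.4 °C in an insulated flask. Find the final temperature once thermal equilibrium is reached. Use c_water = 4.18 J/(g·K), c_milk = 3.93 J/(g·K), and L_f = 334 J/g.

T_f ≈ 22.8 °C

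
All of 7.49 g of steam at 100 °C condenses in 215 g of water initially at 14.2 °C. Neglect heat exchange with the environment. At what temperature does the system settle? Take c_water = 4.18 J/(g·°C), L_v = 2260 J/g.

T_f ≈ 35.3 °C

Conservation of energy gives ΣQ = 0:
condense steam: −7.49·2260 = −16927; condensate cools 100→T: 7.49·4.18·(T − 100) = 31.31(T − 100); water warms: 215·4.18·(T − 14.2) = 898.7(T − 14.2)
930.01 T = 16927 + 3130.8 + 12762 = 32820
T ≈ 35.29 °C (< 100 °C, so full condensation is consistent).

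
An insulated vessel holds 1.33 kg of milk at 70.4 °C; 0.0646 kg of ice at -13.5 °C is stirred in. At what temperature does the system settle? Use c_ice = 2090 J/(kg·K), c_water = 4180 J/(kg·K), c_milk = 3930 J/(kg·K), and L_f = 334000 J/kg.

T_f ≈ 62.7 °C

Let T be the final temperature. ΣQ_i = 0:
warm ice to 0 °C: 0.0646×2090×(0 − (-13.5)) = 1822.7
  melt ice: 0.0646×334000 = 21576
  warm the meltwater: 270.03 T
  milk cools: 1.33×3930×(T − 70.4) = 5226.9(T − 70.4)
5496.9 T = 367974 − 23399 = 344575
T ≈ 62.68 °C (positive, so assuming full melt was valid).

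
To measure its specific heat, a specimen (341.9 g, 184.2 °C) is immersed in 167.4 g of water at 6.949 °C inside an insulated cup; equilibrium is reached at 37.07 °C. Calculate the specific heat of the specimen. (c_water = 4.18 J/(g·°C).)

Heat lost by the specimen = heat gained by the water:
341.9·c·(184.2 − 37.07) = 167.4·4.18·(37.07 − 6.949)
50304 c = 21077  ⇒  c ≈ 0.419 J/(g·°C)

c ≈ 0.419 J/(g·°C)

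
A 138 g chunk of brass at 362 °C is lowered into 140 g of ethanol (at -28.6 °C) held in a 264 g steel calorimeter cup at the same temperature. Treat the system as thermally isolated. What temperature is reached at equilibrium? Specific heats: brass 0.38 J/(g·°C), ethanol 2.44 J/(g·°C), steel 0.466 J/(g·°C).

Let T be the final temperature. ΣQ_i = 0:
138×0.38×(T − 362) + 140×2.44×(T − (-28.6)) + 264×0.466×(T − (-28.6)) = 0
52.44(T − 362) + 341.6(T − (-28.6)) + 123.02(T − (-28.6)) = 0
517.06 T = 5695
T ≈ 11.01 °C

T_f ≈ 11.0 °C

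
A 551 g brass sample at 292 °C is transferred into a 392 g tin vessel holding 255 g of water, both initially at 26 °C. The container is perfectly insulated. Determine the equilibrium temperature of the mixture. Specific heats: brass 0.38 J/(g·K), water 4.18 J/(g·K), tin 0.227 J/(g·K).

T_f ≈ 66.8 °C

With ΣQ=0 the equilibrium temperature is the m·c-weighted mean:
T_f = (209.38×292 + 1065.9×26 + 88.98×26) / (209.38 + 1065.9 + 88.98)
    = 91166 / 1364.3 ≈ 66.82 °C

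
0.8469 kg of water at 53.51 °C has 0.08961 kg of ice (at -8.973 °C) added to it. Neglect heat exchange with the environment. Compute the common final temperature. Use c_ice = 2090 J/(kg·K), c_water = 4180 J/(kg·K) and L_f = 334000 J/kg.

Heat gained plus heat lost sum to zero:
ice -8.973→0 °C: 0.08961×2090×8.973 = 1680.5
  fusion: m_ice L_f = 0.08961×334000 = 29930
  meltwater 0→T: 0.08961×4180×T = 374.57 T
  water: 3540(T − 53.51)
3914.6 T = 189428 − 31610 = 157817
T ≈ 40.31 °C (positive, so assuming full melt was valid).

T_f ≈ 40.3 °C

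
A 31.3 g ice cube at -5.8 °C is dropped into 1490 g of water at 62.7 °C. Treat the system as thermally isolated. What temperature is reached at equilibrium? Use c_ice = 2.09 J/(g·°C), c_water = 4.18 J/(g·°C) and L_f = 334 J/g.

T_f ≈ 59.7 °C

Taking heat into each body as positive, Σ m c ΔT = 0:
ice -5.8→0 °C: 31.3·2.09·5.8 = 379.42; latent heat to melt: 31.3·334 = 10454; meltwater 0→T: 31.3·4.18·T = 130.83 T; water cools: 1490·4.18·(T − 62.7) = 6228.2(T − 62.7)
6359 T = 390508 − 10834 = 379675
T ≈ 59.71 °C — above 0 °C, consistent with complete melting.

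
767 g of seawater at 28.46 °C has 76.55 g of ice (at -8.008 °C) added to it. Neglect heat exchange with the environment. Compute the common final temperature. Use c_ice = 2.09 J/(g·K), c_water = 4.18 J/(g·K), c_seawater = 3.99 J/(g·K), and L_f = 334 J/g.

Energy conservation, ΣQ = 0:
warm ice to 0 °C: 76.55·2.09·(0 − (-8.008)) = 1281.2
  fusion: m_ice L_f = 76.55·334 = 25568
  warm the meltwater: 319.98 T
  seawater cools: 767·3.99·(T − 28.46) = 3060.3(T − 28.46)
3380.3 T = 87097 − 26849 = 60248
T ≈ 17.82 °C (positive, so assuming full melt was valid).

T_f ≈ 17.8 °C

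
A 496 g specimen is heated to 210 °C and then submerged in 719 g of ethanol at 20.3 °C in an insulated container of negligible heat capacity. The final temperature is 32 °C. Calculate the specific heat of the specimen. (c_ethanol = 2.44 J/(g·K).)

Heat lost by the specimen = heat gained by the ethanol:
496×c×(210 − 32) = 719×2.44×(32 − 20.3)
88288 c = 20526  ⇒  c ≈ 0.2325 J/(g·K)

c ≈ 0.232 J/(g·K)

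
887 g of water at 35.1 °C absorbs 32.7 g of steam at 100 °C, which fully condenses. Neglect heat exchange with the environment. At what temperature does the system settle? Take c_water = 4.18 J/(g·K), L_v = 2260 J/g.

Energy conservation, ΣQ = 0:
latent heat released on condensation: 32.7·2260 = 73902
  condensate cools 100→T: 32.7·4.18·(T − 100) = 136.69(T − 100)
  original water: 3707.7(T − 35.1)
3844.3 T = 73902 + 13669 + 130139 = 217709
T ≈ 56.63 °C (< 100 °C, so full condensation is consistent).

T_f ≈ 56.6 °C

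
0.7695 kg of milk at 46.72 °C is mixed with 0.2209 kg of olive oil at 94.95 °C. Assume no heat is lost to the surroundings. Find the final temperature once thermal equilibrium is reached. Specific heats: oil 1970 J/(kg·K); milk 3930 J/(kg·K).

T_f is the heat-capacity-weighted average of the initial temperatures:
T_f = (435.17×94.95 + 3024.1×46.72) / (435.17 + 3024.1)
    = 182607 / 3459.3 ≈ 52.79 °C

T_f ≈ 52.8 °C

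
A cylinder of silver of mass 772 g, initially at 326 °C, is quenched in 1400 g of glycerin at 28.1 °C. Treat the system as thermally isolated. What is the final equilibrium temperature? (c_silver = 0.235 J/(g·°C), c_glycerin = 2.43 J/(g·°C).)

Set heat shed by the hot body equal to heat absorbed by the cold body:
772×0.235×(326 − T) = 1400×2.43×(T − 28.1)
181.42(326 − T) = 3402(T − 28.1)
3583.4 T = 154739  ⇒  T ≈ 43.18 °C

T_f ≈ 43.2 °C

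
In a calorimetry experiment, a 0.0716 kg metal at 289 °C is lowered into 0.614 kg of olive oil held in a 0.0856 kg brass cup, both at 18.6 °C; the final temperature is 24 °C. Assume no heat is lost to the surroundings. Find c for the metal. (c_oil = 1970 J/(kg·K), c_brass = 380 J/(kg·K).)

Let T be the final temperature. ΣQ_i = 0:
0.0716·c·(24 − 289) + 0.614·1970·(24 − 18.6) + 0.0856·380·(24 − 18.6) = 0
-18.97 c = -6707.4
c = -6707.4/-18.97 ≈ 353.5 J/(kg·K)

c ≈ 354 J/(kg·K)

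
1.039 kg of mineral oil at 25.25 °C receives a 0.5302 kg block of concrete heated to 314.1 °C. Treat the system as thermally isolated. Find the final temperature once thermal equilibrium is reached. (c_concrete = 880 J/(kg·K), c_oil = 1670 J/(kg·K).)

Let T be the final temperature. ΣQ_i = 0:
0.5302×880×(T − 314.1) + 1.039×1670×(T − 25.25) = 0
(466.58 + 1735.1) T = 466.58×314.1 + 1735.1×25.25
T = 190364/2201.7 ≈ 86.46 °C

T_f ≈ 86.5 °C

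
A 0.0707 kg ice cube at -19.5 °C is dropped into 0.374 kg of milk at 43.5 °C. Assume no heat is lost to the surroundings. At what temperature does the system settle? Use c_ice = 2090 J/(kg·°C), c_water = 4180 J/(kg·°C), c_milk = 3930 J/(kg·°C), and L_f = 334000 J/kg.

Sum of m c ΔT and latent-heat terms is zero:
warm ice to 0 °C: 0.0707·2090·(0 − (-19.5)) = 2881.4; latent heat to melt: 0.0707·334000 = 23614; meltwater 0→T: 0.0707·4180·T = 295.53 T; milk cools: 0.374·3930·(T − 43.5) = 1469.8(T − 43.5)
1765.3 T = 63937 − 26495 = 37442
T ≈ 21.21 °C — above 0 °C, consistent with complete melting.

T_f ≈ 21.2 °C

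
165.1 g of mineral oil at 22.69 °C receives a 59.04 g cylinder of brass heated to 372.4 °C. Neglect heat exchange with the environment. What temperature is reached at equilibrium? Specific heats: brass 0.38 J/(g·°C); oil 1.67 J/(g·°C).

Setting the total heat transfer to zero:
59.04×0.38×(T − 372.4) + 165.1×1.67×(T − 22.69) = 0
22.44(T − 372.4) + 275.72(T − 22.69) = 0
(22.44 + 275.72) T = 22.44×372.4 + 275.72×22.69
T = 14611 / 298.15 = 49 °C

T_f ≈ 49.0 °C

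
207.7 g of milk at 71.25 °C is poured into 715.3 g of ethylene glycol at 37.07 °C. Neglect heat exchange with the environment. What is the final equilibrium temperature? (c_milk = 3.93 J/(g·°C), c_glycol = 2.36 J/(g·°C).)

T_f ≈ 48.2 °C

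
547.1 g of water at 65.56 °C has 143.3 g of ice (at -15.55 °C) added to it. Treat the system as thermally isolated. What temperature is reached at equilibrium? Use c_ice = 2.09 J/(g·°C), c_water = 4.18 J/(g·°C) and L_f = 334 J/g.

T_f ≈ 33.8 °C

Let T be the final temperature. ΣQ_i = 0:
warm ice to 0 °C: 143.3×2.09×(0 − (-15.55)) = 4657.2; latent heat to melt: 143.3×334 = 47862; meltwater 0→T: 143.3×4.18×T = 598.99 T; water: 2286.9(T − 65.56)
2885.9 T = 149928 − 52519 = 97408
T ≈ 33.75 °C. Since T > 0 °C, the all-ice-melts assumption holds.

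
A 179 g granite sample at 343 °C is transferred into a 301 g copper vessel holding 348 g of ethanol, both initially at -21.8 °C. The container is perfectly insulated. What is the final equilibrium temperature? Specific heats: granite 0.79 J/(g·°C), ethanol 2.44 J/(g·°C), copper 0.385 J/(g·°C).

T_f ≈ 24.8 °C

Energy conservation, ΣQ = 0:
179·0.79·(T − 343) + 348·2.44·(T − (-21.8)) + 301·0.385·(T − (-21.8)) = 0
141.41(T − 343) + 849.12(T − (-21.8)) + 115.89(T − (-21.8)) = 0
1106.4 T = 27467
T = 27467 / 1106.4 = 24.8 °C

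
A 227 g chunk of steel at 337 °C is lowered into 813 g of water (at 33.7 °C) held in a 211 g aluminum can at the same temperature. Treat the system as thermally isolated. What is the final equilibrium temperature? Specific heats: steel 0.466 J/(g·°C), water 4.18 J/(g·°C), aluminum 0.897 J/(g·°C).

Conservation of energy gives ΣQ = 0:
227*0.466*(T − 337) + 813*4.18*(T − 33.7) + 211*0.897*(T − 33.7) = 0
105.78(T − 337) + 3398.3(T − 33.7) + 189.27(T − 33.7) = 0
(105.78 + 3398.3 + 189.27) T = 105.78*337 + 3398.3*33.7 + 189.27*33.7
T = 156551 / 3693.4 = 42.4 °C

T_f ≈ 42.4 °C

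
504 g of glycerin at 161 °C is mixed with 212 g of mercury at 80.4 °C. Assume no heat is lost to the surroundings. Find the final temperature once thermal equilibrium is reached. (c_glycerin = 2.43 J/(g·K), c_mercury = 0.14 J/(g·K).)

T_f = Σ m_i c_i T_i / Σ m_i c_i:
T_f = (1224.7·161 + 29.68·80.4) / (1224.7 + 29.68)
    = 199566 / 1254.4 ≈ 159.09 °C

T_f ≈ 159.1 °C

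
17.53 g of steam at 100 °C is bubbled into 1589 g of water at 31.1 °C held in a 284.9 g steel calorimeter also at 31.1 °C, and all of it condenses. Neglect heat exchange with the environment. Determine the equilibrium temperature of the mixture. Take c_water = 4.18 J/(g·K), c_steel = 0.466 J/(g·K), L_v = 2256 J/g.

T_f ≈ 37.6 °C

Sum of m c ΔT and latent-heat terms is zero:
condense steam: −17.53×2256 = −39548
  condensed water 100 °C→T: 73.28(T − 100)
  original water: 6642(T − 31.1)
  cup: 132.76(T − 31.1)
6848.1 T = 39548 + 7327.5 + 210696 = 257571
T ≈ 37.61 °C (< 100 °C, so full condensation is consistent).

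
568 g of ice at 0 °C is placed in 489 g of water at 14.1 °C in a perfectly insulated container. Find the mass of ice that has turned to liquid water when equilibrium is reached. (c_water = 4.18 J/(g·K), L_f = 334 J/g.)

Water can give up m c ΔT = 489×4.18×14.1 = 28821 J before reaching 0 °C.
Melting all 568 g of ice would need 568×334 = 189712 J.
That's not enough to melt it all — equilibrium is at 0 °C with ice remaining.
m_melted×334 = 28821  ⇒  m_melted ≈ 86.29 g.

m_melted ≈ 86.3 g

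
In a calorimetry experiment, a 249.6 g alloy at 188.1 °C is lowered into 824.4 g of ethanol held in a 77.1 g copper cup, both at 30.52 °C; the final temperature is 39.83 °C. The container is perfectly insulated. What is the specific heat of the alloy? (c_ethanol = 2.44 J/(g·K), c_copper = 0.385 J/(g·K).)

Taking heat into each body as positive, Σ m c ΔT = 0:
249.6·c·(39.83 − 188.1) + 824.4·2.44·(39.83 − 30.52) + 77.1·0.385·(39.83 − 30.52) = 0
-37008 c = -19004
c = -19004/-37008 ≈ 0.5135 J/(g·K)

c ≈ 0.514 J/(g·K)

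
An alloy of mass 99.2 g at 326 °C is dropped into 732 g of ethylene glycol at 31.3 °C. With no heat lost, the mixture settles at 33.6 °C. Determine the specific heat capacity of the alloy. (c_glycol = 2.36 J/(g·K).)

c ≈ 0.137 J/(g·K)

m_s c (T_s − T_f) = m_glycol c_glycol (T_f − T_0):
99.2×c×(326 − 33.6) = 732×2.36×(33.6 − 31.3)
29006 c = 3973.3  ⇒  c ≈ 0.137 J/(g·K)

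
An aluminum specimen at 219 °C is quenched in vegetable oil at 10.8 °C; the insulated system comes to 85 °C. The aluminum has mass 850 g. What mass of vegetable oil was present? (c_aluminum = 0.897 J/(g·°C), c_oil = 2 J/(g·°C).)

m ≈ 688 g

Heat lost by the aluminum = heat gained by the oil:
850·0.897·(219 − 85) = m·2·(85 − 10.8)
148.4 m = 102168  ⇒  m ≈ 688.5 g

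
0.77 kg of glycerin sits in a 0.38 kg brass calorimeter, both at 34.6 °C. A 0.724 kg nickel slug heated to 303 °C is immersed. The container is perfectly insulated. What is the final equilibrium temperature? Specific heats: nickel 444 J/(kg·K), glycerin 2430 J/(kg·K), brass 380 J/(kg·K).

T_f is the heat-capacity-weighted average of the initial temperatures:
T_f = (321.46·303 + 1871.1·34.6 + 144.4·34.6) / (321.46 + 1871.1 + 144.4)
    = 167137 / 2337 ≈ 71.52 °C

T_f ≈ 71.5 °C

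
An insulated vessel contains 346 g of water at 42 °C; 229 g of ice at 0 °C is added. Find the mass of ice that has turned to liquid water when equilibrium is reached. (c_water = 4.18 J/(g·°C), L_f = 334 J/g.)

Cooling the water to 0 °C releases 346×4.18×42 = 60744 J.
Fully melting the ice requires m_ice L_f = 229×334 = 76486 J.
60744 J < 76486 J, so only part of the ice melts and the system sits at 0 °C.
m_melt = 60744 / L_f = 181.9 g.

m_melted ≈ 182 g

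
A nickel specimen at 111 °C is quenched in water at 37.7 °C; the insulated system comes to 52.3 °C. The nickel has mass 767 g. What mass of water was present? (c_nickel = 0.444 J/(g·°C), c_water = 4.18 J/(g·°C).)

m ≈ 328 g

Heat lost by the nickel = heat gained by the water:
767×0.444×(111 − 52.3) = m×4.18×(52.3 − 37.7)
61.03 m = 19990  ⇒  m ≈ 327.6 g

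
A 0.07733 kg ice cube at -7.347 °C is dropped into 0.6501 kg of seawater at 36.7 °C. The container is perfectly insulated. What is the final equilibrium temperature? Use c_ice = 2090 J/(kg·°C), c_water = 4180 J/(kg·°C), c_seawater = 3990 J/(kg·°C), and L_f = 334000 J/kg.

T_f ≈ 23.4 °C

Let T be the final temperature. ΣQ_i = 0:
ice -7.347→0 °C: 0.07733×2090×7.347 = 1187.4
  latent heat to melt: 0.07733×334000 = 25828
  meltwater 0→T: 0.07733×4180×T = 323.24 T
  seawater: 2593.9(T − 36.7)
2917.1 T = 95196 − 27016 = 68180
T ≈ 23.37 °C. Since T > 0 °C, the all-ice-melts assumption holds.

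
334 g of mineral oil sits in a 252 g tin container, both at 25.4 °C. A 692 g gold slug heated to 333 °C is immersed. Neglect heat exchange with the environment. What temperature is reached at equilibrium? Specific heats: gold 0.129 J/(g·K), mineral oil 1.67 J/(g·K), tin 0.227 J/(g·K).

T_f is the heat-capacity-weighted average of the initial temperatures:
T_f = (89.27·333 + 557.78·25.4 + 57.2·25.4) / (89.27 + 557.78 + 57.2)
    = 45347 / 704.25 ≈ 64.39 °C

T_f ≈ 64.4 °C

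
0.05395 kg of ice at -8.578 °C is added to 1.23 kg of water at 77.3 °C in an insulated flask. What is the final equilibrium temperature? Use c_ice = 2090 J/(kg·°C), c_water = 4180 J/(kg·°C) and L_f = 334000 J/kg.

Energy balance with sensible and latent terms:
warm ice to 0 °C: 0.05395×2090×(0 − (-8.578)) = 967.22; melt ice: 0.05395×334000 = 18019; warm the meltwater: 225.51 T; water: 5141.4(T − 77.3)
5366.9 T = 397430 − 18987 = 378444
T ≈ 70.51 °C (positive, so assuming full melt was valid).

T_f ≈ 70.5 °C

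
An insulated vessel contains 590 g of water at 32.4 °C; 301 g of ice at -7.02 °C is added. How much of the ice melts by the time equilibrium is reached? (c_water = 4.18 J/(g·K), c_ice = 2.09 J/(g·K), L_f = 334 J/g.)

m_melted ≈ 226 g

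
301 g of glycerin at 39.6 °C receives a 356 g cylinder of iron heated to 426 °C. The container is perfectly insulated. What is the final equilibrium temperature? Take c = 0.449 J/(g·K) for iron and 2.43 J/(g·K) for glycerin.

Heat lost by the iron equals heat gained by the glycerin:
356*0.449*(426 − T) = 301*2.43*(T − 39.6)
159.84(426 − T) = 731.43(T − 39.6)
891.27 T = 97058  ⇒  T ≈ 108.90 °C

T_f ≈ 108.9 °C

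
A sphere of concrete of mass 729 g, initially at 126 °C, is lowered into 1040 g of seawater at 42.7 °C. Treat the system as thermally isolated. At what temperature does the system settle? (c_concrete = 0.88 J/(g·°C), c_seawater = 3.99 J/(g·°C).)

T_f = Σ m_i c_i T_i / Σ m_i c_i:
T_f = (641.52×126 + 4149.6×42.7) / (641.52 + 4149.6)
    = 258019 / 4791.1 ≈ 53.85 °C

T_f ≈ 53.9 °C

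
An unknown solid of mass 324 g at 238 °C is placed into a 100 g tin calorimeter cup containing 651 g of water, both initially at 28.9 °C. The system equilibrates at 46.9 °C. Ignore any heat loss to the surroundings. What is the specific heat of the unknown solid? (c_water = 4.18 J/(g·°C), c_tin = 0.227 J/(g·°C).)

Heat gained plus heat lost sum to zero:
324·c·(46.9 − 238) + 651·4.18·(46.9 − 28.9) + 100·0.227·(46.9 − 28.9) = 0
-61916 c = -49390
c = -49390/-61916 ≈ 0.7977 J/(g·°C)

c ≈ 0.798 J/(g·°C)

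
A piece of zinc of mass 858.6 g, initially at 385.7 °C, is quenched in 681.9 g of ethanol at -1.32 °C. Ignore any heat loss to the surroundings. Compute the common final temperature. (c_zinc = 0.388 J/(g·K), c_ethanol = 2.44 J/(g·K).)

T_f ≈ 63.2 °C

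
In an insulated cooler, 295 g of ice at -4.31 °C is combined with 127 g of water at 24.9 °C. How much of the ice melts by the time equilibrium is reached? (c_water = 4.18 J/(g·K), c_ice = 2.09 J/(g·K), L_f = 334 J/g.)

Heat available from the water dropping to 0 °C: 127×4.18×24.9 = 13218 J.
Of that, 295×2.09×4.31 = 2657.3 J goes to bring the ice to 0 °C, leaving 10561 J.
To melt every bit of ice: 295×334 = 98530 J.
That's not enough to melt it all — equilibrium is at 0 °C with ice remaining.
m_melted×334 = 10561  ⇒  m_melted ≈ 31.62 g.

m_melted ≈ 31.6 g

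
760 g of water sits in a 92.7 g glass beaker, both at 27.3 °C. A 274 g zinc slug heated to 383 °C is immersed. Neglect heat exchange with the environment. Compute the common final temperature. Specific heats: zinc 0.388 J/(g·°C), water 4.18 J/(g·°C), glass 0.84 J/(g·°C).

T_f ≈ 38.6 °C

Let T be the final temperature. ΣQ_i = 0:
274*0.388*(T − 383) + 760*4.18*(T − 27.3) + 92.7*0.84*(T − 27.3) = 0
106.31(T − 383) + 3176.8(T − 27.3) + 77.87(T − 27.3) = 0
(106.31 + 3176.8 + 77.87) T = 106.31*383 + 3176.8*27.3 + 77.87*27.3
T ≈ 38.55 °C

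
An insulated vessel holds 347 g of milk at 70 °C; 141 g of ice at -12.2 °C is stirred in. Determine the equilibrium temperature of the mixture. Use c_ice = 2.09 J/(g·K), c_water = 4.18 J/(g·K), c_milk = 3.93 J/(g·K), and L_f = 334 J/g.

T_f ≈ 22.9 °C

Heat gained plus heat lost sum to zero:
warm ice to 0 °C: 141·2.09·(0 − (-12.2)) = 3595.2
  fusion: m_ice L_f = 141·334 = 47094
  meltwater 0→T: 141·4.18·T = 589.38 T
  milk: 1363.7(T − 70)
1953.1 T = 95460 − 50689 = 44770
T ≈ 22.92 °C (positive, so assuming full melt was valid).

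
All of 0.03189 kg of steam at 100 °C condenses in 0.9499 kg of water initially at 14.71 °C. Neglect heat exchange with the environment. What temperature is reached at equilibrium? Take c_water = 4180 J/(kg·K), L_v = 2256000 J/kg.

T_f ≈ 35.0 °C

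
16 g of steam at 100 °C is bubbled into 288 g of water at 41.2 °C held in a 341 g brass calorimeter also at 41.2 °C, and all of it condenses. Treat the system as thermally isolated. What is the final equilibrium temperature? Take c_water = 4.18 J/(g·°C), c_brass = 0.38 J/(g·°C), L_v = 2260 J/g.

Heat gained plus heat lost sum to zero:
latent heat released on condensation: 16×2260 = 36160; condensate cools 100→T: 16×4.18×(T − 100) = 66.88(T − 100); original water: 1203.8(T − 41.2); cup: 129.58(T − 41.2)
1400.3 T = 36160 + 6688 + 54937 = 97785
T ≈ 69.83 °C — below 100 °C, confirming all the steam condensed.

T_f ≈ 69.8 °C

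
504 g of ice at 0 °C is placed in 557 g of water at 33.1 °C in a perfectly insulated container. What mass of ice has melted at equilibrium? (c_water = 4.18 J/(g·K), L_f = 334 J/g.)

m_melted ≈ 231 g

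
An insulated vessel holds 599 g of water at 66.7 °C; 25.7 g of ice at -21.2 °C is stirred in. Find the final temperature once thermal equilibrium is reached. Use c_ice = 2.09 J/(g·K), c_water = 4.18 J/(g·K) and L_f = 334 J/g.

Net heat exchanged in the isolated system is zero:
warm ice to 0 °C: 25.7·2.09·(0 − (-21.2)) = 1138.7; melt ice: 25.7·334 = 8583.8; warm the meltwater: 107.43 T; water: 2503.8(T − 66.7)
2611.2 T = 167005 − 9722.5 = 157282
T ≈ 60.23 °C. Since T > 0 °C, the all-ice-melts assumption holds.

T_f ≈ 60.2 °C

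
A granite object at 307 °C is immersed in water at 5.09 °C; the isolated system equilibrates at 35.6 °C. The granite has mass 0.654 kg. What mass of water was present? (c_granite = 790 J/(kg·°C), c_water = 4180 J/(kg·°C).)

|Q_granite| = |Q_water|:
0.654·790·(307 − 35.6) = m·4180·(35.6 − 5.09)
127532 m = 140222  ⇒  m ≈ 1.1 kg

m ≈ 1.1 kg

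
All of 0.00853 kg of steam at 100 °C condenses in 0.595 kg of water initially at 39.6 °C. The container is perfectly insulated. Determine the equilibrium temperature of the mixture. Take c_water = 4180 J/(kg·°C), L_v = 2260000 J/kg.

T_f ≈ 48.1 °C

Net heat exchanged in the isolated system is zero:
steam→water at 100 °C releases m L_v = 0.00853×2260000 = 19278
  condensate cools 100→T: 0.00853×4180×(T − 100) = 35.66(T − 100)
  water warms: 0.595×4180×(T − 39.6) = 2487.1(T − 39.6)
2522.8 T = 19278 + 3565.5 + 98489 = 121332
T ≈ 48.10 °C (< 100 °C, so full condensation is consistent).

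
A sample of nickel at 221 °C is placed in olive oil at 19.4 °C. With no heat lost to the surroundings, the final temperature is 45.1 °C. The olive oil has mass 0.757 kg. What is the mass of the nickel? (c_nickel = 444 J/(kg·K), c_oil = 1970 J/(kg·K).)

Net heat exchanged in the isolated system is zero:
m×444×(45.1 − 221) + 0.757×1970×(45.1 − 19.4) = 0
-78100 m = -38326
m = -38326/-78100 ≈ 0.4907 kg

m ≈ 0.491 kg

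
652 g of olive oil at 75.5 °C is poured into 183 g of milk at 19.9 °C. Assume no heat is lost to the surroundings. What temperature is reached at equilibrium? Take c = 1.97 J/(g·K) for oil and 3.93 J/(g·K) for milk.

Setting the total heat transfer to zero:
652·1.97·(T − 75.5) + 183·3.93·(T − 19.9) = 0
2003.6 T = 111287
T = 111287/2003.6 ≈ 55.54 °C

T_f ≈ 55.5 °C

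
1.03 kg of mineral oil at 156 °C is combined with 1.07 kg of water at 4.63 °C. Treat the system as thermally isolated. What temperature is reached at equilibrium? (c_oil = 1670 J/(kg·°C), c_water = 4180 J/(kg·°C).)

T_f ≈ 46.7 °C

Heat lost by the oil equals heat gained by the water:
1.03·1670·(156 − T) = 1.07·4180·(T − 4.63)
1720.1(156 − T) = 4472.6(T − 4.63)
6192.7 T = 289044  ⇒  T ≈ 46.67 °C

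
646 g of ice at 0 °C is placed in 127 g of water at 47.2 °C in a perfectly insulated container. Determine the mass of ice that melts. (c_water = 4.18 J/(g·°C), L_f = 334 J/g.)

m_melted ≈ 75 g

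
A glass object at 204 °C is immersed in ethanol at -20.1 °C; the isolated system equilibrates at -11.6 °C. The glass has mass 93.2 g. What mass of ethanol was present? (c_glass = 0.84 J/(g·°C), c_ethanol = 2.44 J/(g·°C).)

Setting the total heat transfer to zero:
93.2·0.84·(-11.6 − 204) + m·2.44·(-11.6 − (-20.1)) = 0
20.74 m = 16879
m = 16879/20.74 ≈ 813.8 g

m ≈ 814 g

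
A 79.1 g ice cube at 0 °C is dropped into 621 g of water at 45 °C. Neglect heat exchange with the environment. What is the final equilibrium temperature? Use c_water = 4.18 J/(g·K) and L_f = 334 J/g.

T_f ≈ 30.9 °C

Energy conservation, ΣQ = 0:
latent heat to melt: 79.1·334 = 26419; warm the meltwater: 330.64 T; water cools: 621·4.18·(T − 45) = 2595.8(T − 45)
2926.4 T = 116810 − 26419 = 90391
T ≈ 30.89 °C — above 0 °C, consistent with complete melting.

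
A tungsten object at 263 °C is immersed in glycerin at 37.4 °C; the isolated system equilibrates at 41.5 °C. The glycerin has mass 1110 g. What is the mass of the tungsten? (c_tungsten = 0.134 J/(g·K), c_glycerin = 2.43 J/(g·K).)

m ≈ 373 g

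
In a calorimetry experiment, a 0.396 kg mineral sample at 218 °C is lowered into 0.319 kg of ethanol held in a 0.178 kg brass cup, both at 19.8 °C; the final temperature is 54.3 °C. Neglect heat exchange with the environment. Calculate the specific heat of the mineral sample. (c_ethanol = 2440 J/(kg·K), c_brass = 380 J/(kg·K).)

c ≈ 450 J/(kg·K)

Let T be the final temperature. ΣQ_i = 0:
0.396·c·(54.3 − 218) + 0.319·2440·(54.3 − 19.8) + 0.178·380·(54.3 − 19.8) = 0
-64.83 c = -29187
c = -29187/-64.83 ≈ 450.2 J/(kg·K)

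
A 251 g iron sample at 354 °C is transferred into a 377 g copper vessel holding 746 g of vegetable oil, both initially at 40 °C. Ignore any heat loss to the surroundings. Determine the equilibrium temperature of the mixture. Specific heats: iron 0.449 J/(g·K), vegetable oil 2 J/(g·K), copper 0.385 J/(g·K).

T_f ≈ 60.2 °C

Let T be the final temperature. ΣQ_i = 0:
251·0.449·(T − 354) + 746·2·(T − 40) + 377·0.385·(T − 40) = 0
1749.8 T = 105381
T ≈ 60.22 °C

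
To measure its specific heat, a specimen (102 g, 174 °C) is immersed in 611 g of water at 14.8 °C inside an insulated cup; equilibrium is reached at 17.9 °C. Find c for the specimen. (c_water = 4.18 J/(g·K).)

c ≈ 0.497 J/(g·K)

Conservation of energy gives ΣQ = 0:
102×c×(17.9 − 174) + 611×4.18×(17.9 − 14.8) = 0
-15922 c = -7917.3
c = -7917.3/-15922 ≈ 0.4973 J/(g·K)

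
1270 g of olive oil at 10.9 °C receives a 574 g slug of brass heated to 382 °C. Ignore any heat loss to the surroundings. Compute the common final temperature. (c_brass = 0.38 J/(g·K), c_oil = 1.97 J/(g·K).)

Energy conservation, ΣQ = 0:
574×0.38×(T − 382) + 1270×1.97×(T − 10.9) = 0
218.12(T − 382) + 2501.9(T − 10.9) = 0
2720 T = 110593
T = 110593/2720 ≈ 40.66 °C

T_f ≈ 40.7 °C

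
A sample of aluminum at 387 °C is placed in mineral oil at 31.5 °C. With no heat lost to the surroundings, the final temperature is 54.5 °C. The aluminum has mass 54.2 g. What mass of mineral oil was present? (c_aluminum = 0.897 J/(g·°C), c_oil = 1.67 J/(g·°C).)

Heat lost by the aluminum = heat gained by the oil:
54.2·0.897·(387 − 54.5) = m·1.67·(54.5 − 31.5)
38.41 m = 16165  ⇒  m ≈ 420.9 g

m ≈ 421 g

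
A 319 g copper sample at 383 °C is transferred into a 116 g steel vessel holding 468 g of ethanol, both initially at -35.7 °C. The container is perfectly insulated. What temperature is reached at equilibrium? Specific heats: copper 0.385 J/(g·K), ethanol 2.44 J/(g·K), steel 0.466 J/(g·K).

T_f ≈ 3.3 °C

Energy conservation, ΣQ = 0:
319·0.385·(T − 383) + 468·2.44·(T − (-35.7)) + 116·0.466·(T − (-35.7)) = 0
122.81(T − 383) + 1141.9(T − (-35.7)) + 54.06(T − (-35.7)) = 0
1318.8 T = 4341.8
T = 4341.8/1318.8 ≈ 3.29 °C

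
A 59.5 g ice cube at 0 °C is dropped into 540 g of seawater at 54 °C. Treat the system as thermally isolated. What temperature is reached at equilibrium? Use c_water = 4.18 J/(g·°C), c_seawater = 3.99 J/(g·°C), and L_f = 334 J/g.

T_f ≈ 40.1 °C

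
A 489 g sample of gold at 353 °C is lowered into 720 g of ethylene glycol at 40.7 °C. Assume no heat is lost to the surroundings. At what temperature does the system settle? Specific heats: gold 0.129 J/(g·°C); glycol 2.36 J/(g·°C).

Conservation of energy gives ΣQ = 0:
489×0.129×(T − 353) + 720×2.36×(T − 40.7) = 0
63.08(T − 353) + 1699.2(T − 40.7) = 0
(63.08 + 1699.2) T = 63.08×353 + 1699.2×40.7
T = 91425 / 1762.3 = 51.9 °C

T_f ≈ 51.9 °C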